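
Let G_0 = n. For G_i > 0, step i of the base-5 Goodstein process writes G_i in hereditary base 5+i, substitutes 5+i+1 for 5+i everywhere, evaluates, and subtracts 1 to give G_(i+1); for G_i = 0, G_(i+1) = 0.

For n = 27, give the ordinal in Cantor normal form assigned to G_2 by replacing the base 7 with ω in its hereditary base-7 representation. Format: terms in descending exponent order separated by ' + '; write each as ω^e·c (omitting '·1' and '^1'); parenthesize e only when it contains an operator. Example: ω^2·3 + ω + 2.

step 0: 27 = 5^2 + 2; sub 6 for 5: 6^2 + 2; = 38; G_1 = 38−1 = 37
step 1: 37 = 6^2 + 1; sub 7 for 6: 7^2 + 1; = 50; G_2 = 50−1 = 49
step 2: 49 = 7^2; sub 8 for 7: 8^2; = 64; G_3 = 64−1 = 63

ω^2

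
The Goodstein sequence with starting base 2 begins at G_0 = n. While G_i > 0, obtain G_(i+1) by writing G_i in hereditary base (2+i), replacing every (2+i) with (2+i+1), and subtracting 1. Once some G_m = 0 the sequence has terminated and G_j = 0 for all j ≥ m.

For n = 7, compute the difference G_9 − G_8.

base 2: 7 = 2^2 + 2 + 1; at 3: 3^3 + 3 + 1 = 31; next = 30
base 3: 30 = 3^3 + 3; at 4: 4^4 + 4 = 260; next = 259
base 4: 259 = 4^4 + 3; at 5: 5^5 + 3 = 3128; next = 3127
base 5: 3127 = 5^5 + 2; at 6: 6^6 + 2 = 46658; next = 46657
base 6: 46657 = 6^6 + 1; at 7: 7^7 + 1 = 823544; next = 823543
base 7: 823543 = 7^7; at 8: 8^8 = 16777216; next = 16777215
base 8: 16777215 = 7·8^7 + 7·8^6 + 7·8^5 + 7·8^4 + 7·8^3 + 7·8^2 + 7·8 + 7; at 9: 7·9^7 + 7·9^6 + 7·9^5 + 7·9^4 + 7·9^3 + 7·9^2 + 7·9 + 7 = 37665880; next = 37665879
base 9: 37665879 = 7·9^7 + 7·9^6 + 7·9^5 + 7·9^4 + 7·9^3 + 7·9^2 + 7·9 + 6; at 10: 7·10^7 + 7·10^6 + 7·10^5 + 7·10^4 + 7·10^3 + 7·10^2 + 7·10 + 6 = 77777776; next = 77777775
base 10: 77777775 = 7·10^7 + 7·10^6 + 7·10^5 + 7·10^4 + 7·10^3 + 7·10^2 + 7·10 + 5; at 11: 7·11^7 + 7·11^6 + 7·11^5 + 7·11^4 + 7·11^3 + 7·11^2 + 7·11 + 5 = 150051214; next = 150051213

72273438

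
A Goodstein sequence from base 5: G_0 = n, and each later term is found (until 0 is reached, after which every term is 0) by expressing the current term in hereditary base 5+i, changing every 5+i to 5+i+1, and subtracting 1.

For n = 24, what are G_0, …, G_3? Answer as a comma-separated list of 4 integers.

24, 27, 30, 33

base 5: 24 = 4·5 + 4; at 6: 4·6 + 4 = 28; next = 27
base 6: 27 = 4·6 + 3; at 7: 4·7 + 3 = 31; next = 30
base 7: 30 = 4·7 + 2; at 8: 4·8 + 2 = 34; next = 33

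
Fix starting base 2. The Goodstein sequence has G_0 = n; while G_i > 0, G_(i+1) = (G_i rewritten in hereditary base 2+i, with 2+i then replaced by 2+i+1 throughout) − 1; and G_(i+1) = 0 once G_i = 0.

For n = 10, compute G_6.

84073323

G_0 = 10. HB_2(10) = 2^(2 + 1) + 2. Bump = 84. G_1 = 83.
G_1 = 83. HB_3(83) = 3^(3 + 1) + 2. Bump = 1026. G_2 = 1025.
G_2 = 1025. HB_4(1025) = 4^(4 + 1) + 1. Bump = 15626. G_3 = 15625.
G_3 = 15625. HB_5(15625) = 5^(5 + 1). Bump = 279936. G_4 = 279935.
G_4 = 279935. HB_6(279935) = 5·6^6 + 5·6^5 + 5·6^4 + 5·6^3 + 5·6^2 + 5·6 + 5. Bump = 4215755. G_5 = 4215754.
G_5 = 4215754. HB_7(4215754) = 5·7^7 + 5·7^5 + 5·7^4 + 5·7^3 + 5·7^2 + 5·7 + 4. Bump = 84073324. G_6 = 84073323.
G_6 = 84073323. HB_8(84073323) = 5·8^8 + 5·8^5 + 5·8^4 + 5·8^3 + 5·8^2 + 5·8 + 3. Bump = 1937434593. G_7 = 1937434592.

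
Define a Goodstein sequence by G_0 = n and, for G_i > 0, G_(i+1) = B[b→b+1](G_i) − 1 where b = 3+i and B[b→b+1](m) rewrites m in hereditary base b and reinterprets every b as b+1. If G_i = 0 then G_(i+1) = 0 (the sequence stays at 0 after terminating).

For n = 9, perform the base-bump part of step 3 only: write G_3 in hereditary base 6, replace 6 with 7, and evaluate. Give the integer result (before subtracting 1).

22

G_0=9  [base 3] 3^2  →[3↦4]→  4^2 = 16  −1 ⇒ G_1=15
G_1=15  [base 4] 3·4 + 3  →[4↦5]→  3·5 + 3 = 18  −1 ⇒ G_2=17
G_2=17  [base 5] 3·5 + 2  →[5↦6]→  3·6 + 2 = 20  −1 ⇒ G_3=19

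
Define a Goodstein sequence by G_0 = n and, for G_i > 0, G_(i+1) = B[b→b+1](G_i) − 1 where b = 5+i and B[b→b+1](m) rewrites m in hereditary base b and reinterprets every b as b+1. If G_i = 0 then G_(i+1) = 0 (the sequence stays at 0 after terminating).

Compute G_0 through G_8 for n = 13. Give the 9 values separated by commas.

13, 14, 15, 16, 17, 17, 17, 17, 17

i=0: 13 = 2·5 + 3 (b=5); 5→6: 2·6 + 3 = 15; 15−1 = 14
i=1: 14 = 2·6 + 2 (b=6); 6→7: 2·7 + 2 = 16; 16−1 = 15
i=2: 15 = 2·7 + 1 (b=7); 7→8: 2·8 + 1 = 17; 17−1 = 16
i=3: 16 = 2·8 (b=8); 8→9: 2·9 = 18; 18−1 = 17
i=4: 17 = 9 + 8 (b=9); 9→10: 10 + 8 = 18; 18−1 = 17
i=5: 17 = 10 + 7 (b=10); 10→11: 11 + 7 = 18; 18−1 = 17
i=6: 17 = 11 + 6 (b=11); 11→12: 12 + 6 = 18; 18−1 = 17
i=7: 17 = 12 + 5 (b=12); 12→13: 13 + 5 = 18; 18−1 = 17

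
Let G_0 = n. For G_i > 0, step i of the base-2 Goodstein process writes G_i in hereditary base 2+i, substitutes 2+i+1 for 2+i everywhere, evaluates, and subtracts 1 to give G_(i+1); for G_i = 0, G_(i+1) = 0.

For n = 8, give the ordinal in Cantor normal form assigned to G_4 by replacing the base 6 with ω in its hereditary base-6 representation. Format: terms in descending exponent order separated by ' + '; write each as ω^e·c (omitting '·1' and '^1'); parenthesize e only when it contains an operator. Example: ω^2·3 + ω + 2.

8 —HB2→ 2^(2 + 1) —bump→ 3^(3 + 1) = 81 —(−1)→ 80
80 —HB3→ 2·3^3 + 2·3^2 + 2·3 + 2 —bump→ 2·4^4 + 2·4^2 + 2·4 + 2 = 554 —(−1)→ 553
553 —HB4→ 2·4^4 + 2·4^2 + 2·4 + 1 —bump→ 2·5^5 + 2·5^2 + 2·5 + 1 = 6311 —(−1)→ 6310
6310 —HB5→ 2·5^5 + 2·5^2 + 2·5 —bump→ 2·6^6 + 2·6^2 + 2·6 = 93396 —(−1)→ 93395

ω^ω·2 + ω^2·2 + ω + 5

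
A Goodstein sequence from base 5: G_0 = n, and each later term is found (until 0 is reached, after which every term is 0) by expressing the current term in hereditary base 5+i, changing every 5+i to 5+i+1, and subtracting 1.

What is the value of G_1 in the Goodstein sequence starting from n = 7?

step 0: 7 = 5 + 2; sub 6 for 5: 6 + 2; = 8; G_1 = 8−1 = 7
step 1: 7 = 6 + 1; sub 7 for 6: 7 + 1; = 8; G_2 = 8−1 = 7

7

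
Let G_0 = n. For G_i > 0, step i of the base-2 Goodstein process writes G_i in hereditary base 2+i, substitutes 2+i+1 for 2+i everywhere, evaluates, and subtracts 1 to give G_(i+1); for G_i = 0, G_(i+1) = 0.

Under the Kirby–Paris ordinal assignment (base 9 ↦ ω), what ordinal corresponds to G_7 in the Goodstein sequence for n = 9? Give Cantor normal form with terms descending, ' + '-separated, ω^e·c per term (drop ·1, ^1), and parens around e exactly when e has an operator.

(0) 9|_2 = 2^(2 + 1) + 1 ↦ 3^(3 + 1) + 1|_3 = 82 ⇒ 81
(1) 81|_3 = 3^(3 + 1) ↦ 4^(4 + 1)|_4 = 1024 ⇒ 1023
(2) 1023|_4 = 3·4^4 + 3·4^3 + 3·4^2 + 3·4 + 3 ↦ 3·5^5 + 3·5^3 + 3·5^2 + 3·5 + 3|_5 = 9843 ⇒ 9842
(3) 9842|_5 = 3·5^5 + 3·5^3 + 3·5^2 + 3·5 + 2 ↦ 3·6^6 + 3·6^3 + 3·6^2 + 3·6 + 2|_6 = 140744 ⇒ 140743
(4) 140743|_6 = 3·6^6 + 3·6^3 + 3·6^2 + 3·6 + 1 ↦ 3·7^7 + 3·7^3 + 3·7^2 + 3·7 + 1|_7 = 2471827 ⇒ 2471826
(5) 2471826|_7 = 3·7^7 + 3·7^3 + 3·7^2 + 3·7 ↦ 3·8^8 + 3·8^3 + 3·8^2 + 3·8|_8 = 50333400 ⇒ 50333399
(6) 50333399|_8 = 3·8^8 + 3·8^3 + 3·8^2 + 2·8 + 7 ↦ 3·9^9 + 3·9^3 + 3·9^2 + 2·9 + 7|_9 = 1162263922 ⇒ 1162263921
(7) 1162263921|_9 = 3·9^9 + 3·9^3 + 3·9^2 + 2·9 + 6 ↦ 3·10^10 + 3·10^3 + 3·10^2 + 2·10 + 6|_10 = 30000003326 ⇒ 30000003325

ω^ω·3 + ω^3·3 + ω^2·3 + ω·2 + 6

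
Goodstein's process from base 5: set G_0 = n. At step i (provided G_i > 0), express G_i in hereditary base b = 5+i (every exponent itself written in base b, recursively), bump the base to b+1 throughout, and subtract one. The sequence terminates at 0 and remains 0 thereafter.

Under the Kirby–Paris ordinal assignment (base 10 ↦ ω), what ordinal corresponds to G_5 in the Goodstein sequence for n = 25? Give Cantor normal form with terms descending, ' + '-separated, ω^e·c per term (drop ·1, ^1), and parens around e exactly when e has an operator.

25 —HB5→ 5^2 —bump→ 6^2 = 36 —(−1)→ 35
35 —HB6→ 5·6 + 5 —bump→ 5·7 + 5 = 40 —(−1)→ 39
39 —HB7→ 5·7 + 4 —bump→ 5·8 + 4 = 44 —(−1)→ 43
43 —HB8→ 5·8 + 3 —bump→ 5·9 + 3 = 48 —(−1)→ 47
47 —HB9→ 5·9 + 2 —bump→ 5·10 + 2 = 52 —(−1)→ 51

ω·5 + 1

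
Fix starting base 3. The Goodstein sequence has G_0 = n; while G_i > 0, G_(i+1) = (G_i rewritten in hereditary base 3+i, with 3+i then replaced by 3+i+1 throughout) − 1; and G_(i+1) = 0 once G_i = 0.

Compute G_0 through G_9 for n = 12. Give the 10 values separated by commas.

(0) 12|_3 = 3^2 + 3 ↦ 4^2 + 4|_4 = 20 ⇒ 19
(1) 19|_4 = 4^2 + 3 ↦ 5^2 + 3|_5 = 28 ⇒ 27
(2) 27|_5 = 5^2 + 2 ↦ 6^2 + 2|_6 = 38 ⇒ 37
(3) 37|_6 = 6^2 + 1 ↦ 7^2 + 1|_7 = 50 ⇒ 49
(4) 49|_7 = 7^2 ↦ 8^2|_8 = 64 ⇒ 63
(5) 63|_8 = 7·8 + 7 ↦ 7·9 + 7|_9 = 70 ⇒ 69
(6) 69|_9 = 7·9 + 6 ↦ 7·10 + 6|_10 = 76 ⇒ 75
(7) 75|_10 = 7·10 + 5 ↦ 7·11 + 5|_11 = 82 ⇒ 81
(8) 81|_11 = 7·11 + 4 ↦ 7·12 + 4|_12 = 88 ⇒ 87

12, 19, 27, 37, 49, 63, 69, 75, 81, 87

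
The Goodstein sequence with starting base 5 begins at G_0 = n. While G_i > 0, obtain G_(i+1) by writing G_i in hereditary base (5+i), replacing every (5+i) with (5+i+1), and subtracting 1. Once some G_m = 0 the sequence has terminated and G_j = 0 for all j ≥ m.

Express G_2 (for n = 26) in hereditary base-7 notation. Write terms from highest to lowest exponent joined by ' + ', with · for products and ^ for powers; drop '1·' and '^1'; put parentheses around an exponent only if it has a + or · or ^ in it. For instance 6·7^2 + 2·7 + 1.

6·7 + 6

[0] 26 ≡ 5^2 + 1 (base 5). Lift 6: 37. −1: 36.
[1] 36 ≡ 6^2 (base 6). Lift 7: 49. −1: 48.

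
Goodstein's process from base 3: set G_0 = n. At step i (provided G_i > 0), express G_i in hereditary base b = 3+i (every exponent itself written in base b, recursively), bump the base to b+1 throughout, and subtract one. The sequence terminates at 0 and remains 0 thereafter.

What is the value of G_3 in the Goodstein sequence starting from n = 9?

i=0: 9 = 3^2 (b=3); 3→4: 4^2 = 16; 16−1 = 15
i=1: 15 = 3·4 + 3 (b=4); 4→5: 3·5 + 3 = 18; 18−1 = 17
i=2: 17 = 3·5 + 2 (b=5); 5→6: 3·6 + 2 = 20; 20−1 = 19
i=3: 19 = 3·6 + 1 (b=6); 6→7: 3·7 + 1 = 22; 22−1 = 21

19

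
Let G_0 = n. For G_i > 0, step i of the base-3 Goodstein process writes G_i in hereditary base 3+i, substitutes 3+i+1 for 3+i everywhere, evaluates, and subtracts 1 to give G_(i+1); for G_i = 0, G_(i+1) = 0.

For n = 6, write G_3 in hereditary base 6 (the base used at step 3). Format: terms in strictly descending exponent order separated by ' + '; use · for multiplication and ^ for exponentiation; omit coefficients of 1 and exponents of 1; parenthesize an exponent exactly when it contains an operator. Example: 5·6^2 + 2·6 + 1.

G_0=6  [base 3] 2·3  →[3↦4]→  2·4 = 8  −1 ⇒ G_1=7
G_1=7  [base 4] 4 + 3  →[4↦5]→  5 + 3 = 8  −1 ⇒ G_2=7
G_2=7  [base 5] 5 + 2  →[5↦6]→  6 + 2 = 8  −1 ⇒ G_3=7

6 + 1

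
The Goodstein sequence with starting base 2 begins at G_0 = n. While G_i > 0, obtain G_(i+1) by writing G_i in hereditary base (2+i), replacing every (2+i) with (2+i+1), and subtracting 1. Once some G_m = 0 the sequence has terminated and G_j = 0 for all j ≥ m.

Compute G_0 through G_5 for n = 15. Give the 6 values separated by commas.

15, 111, 1283, 18752, 326593, 6588344

step 0: 15 = 2^(2 + 1) + 2^2 + 2 + 1; sub 3 for 2: 3^(3 + 1) + 3^3 + 3 + 1; = 112; G_1 = 112−1 = 111
step 1: 111 = 3^(3 + 1) + 3^3 + 3; sub 4 for 3: 4^(4 + 1) + 4^4 + 4; = 1284; G_2 = 1284−1 = 1283
step 2: 1283 = 4^(4 + 1) + 4^4 + 3; sub 5 for 4: 5^(5 + 1) + 5^5 + 3; = 18753; G_3 = 18753−1 = 18752
step 3: 18752 = 5^(5 + 1) + 5^5 + 2; sub 6 for 5: 6^(6 + 1) + 6^6 + 2; = 326594; G_4 = 326594−1 = 326593
step 4: 326593 = 6^(6 + 1) + 6^6 + 1; sub 7 for 6: 7^(7 + 1) + 7^7 + 1; = 6588345; G_5 = 6588345−1 = 6588344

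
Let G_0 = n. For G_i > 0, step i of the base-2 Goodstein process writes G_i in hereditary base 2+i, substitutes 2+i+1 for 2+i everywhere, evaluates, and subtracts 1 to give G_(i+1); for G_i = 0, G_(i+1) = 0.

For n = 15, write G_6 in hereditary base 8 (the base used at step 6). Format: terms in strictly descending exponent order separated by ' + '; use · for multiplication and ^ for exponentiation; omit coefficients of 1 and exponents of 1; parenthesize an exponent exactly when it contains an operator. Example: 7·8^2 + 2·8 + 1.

8^(8 + 1) + 7·8^7 + 7·8^6 + 7·8^5 + 7·8^4 + 7·8^3 + 7·8^2 + 7·8 + 7

base 2: 15 = 2^(2 + 1) + 2^2 + 2 + 1; at 3: 3^(3 + 1) + 3^3 + 3 + 1 = 112; next = 111
base 3: 111 = 3^(3 + 1) + 3^3 + 3; at 4: 4^(4 + 1) + 4^4 + 4 = 1284; next = 1283
base 4: 1283 = 4^(4 + 1) + 4^4 + 3; at 5: 5^(5 + 1) + 5^5 + 3 = 18753; next = 18752
base 5: 18752 = 5^(5 + 1) + 5^5 + 2; at 6: 6^(6 + 1) + 6^6 + 2 = 326594; next = 326593
base 6: 326593 = 6^(6 + 1) + 6^6 + 1; at 7: 7^(7 + 1) + 7^7 + 1 = 6588345; next = 6588344
base 7: 6588344 = 7^(7 + 1) + 7^7; at 8: 8^(8 + 1) + 8^8 = 150994944; next = 150994943
base 8: 150994943 = 8^(8 + 1) + 7·8^7 + 7·8^6 + 7·8^5 + 7·8^4 + 7·8^3 + 7·8^2 + 7·8 + 7; at 9: 9^(9 + 1) + 7·9^7 + 7·9^6 + 7·9^5 + 7·9^4 + 7·9^3 + 7·9^2 + 7·9 + 7 = 3524450281; next = 3524450280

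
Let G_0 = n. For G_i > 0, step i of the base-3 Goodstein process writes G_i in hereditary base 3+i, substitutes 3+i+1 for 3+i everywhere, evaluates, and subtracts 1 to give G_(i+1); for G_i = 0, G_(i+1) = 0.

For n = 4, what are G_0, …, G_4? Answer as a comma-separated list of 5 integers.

4, 4, 4, 3, 2

i=0: 4 = 3 + 1 (b=3); 3→4: 4 + 1 = 5; 5−1 = 4
i=1: 4 = 4 (b=4); 4→5: 5 = 5; 5−1 = 4
i=2: 4 = 4 (b=5); 5→6: 4 = 4; 4−1 = 3
i=3: 3 = 3 (b=6); 6→7: 3 = 3; 3−1 = 2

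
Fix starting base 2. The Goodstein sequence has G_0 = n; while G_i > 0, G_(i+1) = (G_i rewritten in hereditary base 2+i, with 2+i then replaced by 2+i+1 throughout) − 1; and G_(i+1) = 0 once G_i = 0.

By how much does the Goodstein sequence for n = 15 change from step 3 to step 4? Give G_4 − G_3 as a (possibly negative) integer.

307841

(0) 15|_2 = 2^(2 + 1) + 2^2 + 2 + 1 ↦ 3^(3 + 1) + 3^3 + 3 + 1|_3 = 112 ⇒ 111
(1) 111|_3 = 3^(3 + 1) + 3^3 + 3 ↦ 4^(4 + 1) + 4^4 + 4|_4 = 1284 ⇒ 1283
(2) 1283|_4 = 4^(4 + 1) + 4^4 + 3 ↦ 5^(5 + 1) + 5^5 + 3|_5 = 18753 ⇒ 18752
(3) 18752|_5 = 5^(5 + 1) + 5^5 + 2 ↦ 6^(6 + 1) + 6^6 + 2|_6 = 326594 ⇒ 326593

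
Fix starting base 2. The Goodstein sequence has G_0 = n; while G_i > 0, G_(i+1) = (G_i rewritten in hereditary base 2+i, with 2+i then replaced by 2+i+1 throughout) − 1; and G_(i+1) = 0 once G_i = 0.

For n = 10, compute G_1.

83

step 0: 10 = 2^(2 + 1) + 2; sub 3 for 2: 3^(3 + 1) + 3; = 84; G_1 = 84−1 = 83
step 1: 83 = 3^(3 + 1) + 2; sub 4 for 3: 4^(4 + 1) + 2; = 1026; G_2 = 1026−1 = 1025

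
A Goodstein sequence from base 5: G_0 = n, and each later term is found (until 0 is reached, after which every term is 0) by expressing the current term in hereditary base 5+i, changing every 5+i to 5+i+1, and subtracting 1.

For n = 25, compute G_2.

39

G_0 = 25. HB_5(25) = 5^2. Bump = 36. G_1 = 35.
G_1 = 35. HB_6(35) = 5·6 + 5. Bump = 40. G_2 = 39.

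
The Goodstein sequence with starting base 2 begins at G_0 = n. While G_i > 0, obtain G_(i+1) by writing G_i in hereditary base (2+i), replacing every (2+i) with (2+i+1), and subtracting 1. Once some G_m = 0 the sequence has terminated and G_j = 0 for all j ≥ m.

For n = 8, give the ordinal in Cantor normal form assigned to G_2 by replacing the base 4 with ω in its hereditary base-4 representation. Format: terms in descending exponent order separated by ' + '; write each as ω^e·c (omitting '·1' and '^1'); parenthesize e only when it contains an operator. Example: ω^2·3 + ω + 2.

G_0=8  [base 2] 2^(2 + 1)  →[2↦3]→  3^(3 + 1) = 81  −1 ⇒ G_1=80
G_1=80  [base 3] 2·3^3 + 2·3^2 + 2·3 + 2  →[3↦4]→  2·4^4 + 2·4^2 + 2·4 + 2 = 554  −1 ⇒ G_2=553
G_2=553  [base 4] 2·4^4 + 2·4^2 + 2·4 + 1  →[4↦5]→  2·5^5 + 2·5^2 + 2·5 + 1 = 6311  −1 ⇒ G_3=6310

ω^ω·2 + ω^2·2 + ω·2 + 1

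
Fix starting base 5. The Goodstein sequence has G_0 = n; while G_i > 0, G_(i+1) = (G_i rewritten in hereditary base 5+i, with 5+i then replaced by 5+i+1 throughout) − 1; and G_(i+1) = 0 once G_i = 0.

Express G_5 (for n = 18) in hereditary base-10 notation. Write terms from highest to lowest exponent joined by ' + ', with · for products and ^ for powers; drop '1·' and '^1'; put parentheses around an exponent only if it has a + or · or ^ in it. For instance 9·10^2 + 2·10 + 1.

2·10 + 7

step 0: 18 = 3·5 + 3; sub 6 for 5: 3·6 + 3; = 21; G_1 = 21−1 = 20
step 1: 20 = 3·6 + 2; sub 7 for 6: 3·7 + 2; = 23; G_2 = 23−1 = 22
step 2: 22 = 3·7 + 1; sub 8 for 7: 3·8 + 1; = 25; G_3 = 25−1 = 24
step 3: 24 = 3·8; sub 9 for 8: 3·9; = 27; G_4 = 27−1 = 26
step 4: 26 = 2·9 + 8; sub 10 for 9: 2·10 + 8; = 28; G_5 = 28−1 = 27
step 5: 27 = 2·10 + 7; sub 11 for 10: 2·11 + 7; = 29; G_6 = 29−1 = 28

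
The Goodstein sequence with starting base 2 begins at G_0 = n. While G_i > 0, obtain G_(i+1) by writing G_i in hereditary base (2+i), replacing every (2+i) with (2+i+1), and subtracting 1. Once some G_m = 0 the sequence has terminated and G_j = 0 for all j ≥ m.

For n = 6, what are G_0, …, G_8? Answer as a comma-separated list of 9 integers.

6, 29, 257, 3125, 46655, 98039, 187243, 332147, 555551

G_0 = 6. HB_2(6) = 2^2 + 2. Bump = 30. G_1 = 29.
G_1 = 29. HB_3(29) = 3^3 + 2. Bump = 258. G_2 = 257.
G_2 = 257. HB_4(257) = 4^4 + 1. Bump = 3126. G_3 = 3125.
G_3 = 3125. HB_5(3125) = 5^5. Bump = 46656. G_4 = 46655.
G_4 = 46655. HB_6(46655) = 5·6^5 + 5·6^4 + 5·6^3 + 5·6^2 + 5·6 + 5. Bump = 98040. G_5 = 98039.
G_5 = 98039. HB_7(98039) = 5·7^5 + 5·7^4 + 5·7^3 + 5·7^2 + 5·7 + 4. Bump = 187244. G_6 = 187243.
G_6 = 187243. HB_8(187243) = 5·8^5 + 5·8^4 + 5·8^3 + 5·8^2 + 5·8 + 3. Bump = 332148. G_7 = 332147.
G_7 = 332147. HB_9(332147) = 5·9^5 + 5·9^4 + 5·9^3 + 5·9^2 + 5·9 + 2. Bump = 555552. G_8 = 555551.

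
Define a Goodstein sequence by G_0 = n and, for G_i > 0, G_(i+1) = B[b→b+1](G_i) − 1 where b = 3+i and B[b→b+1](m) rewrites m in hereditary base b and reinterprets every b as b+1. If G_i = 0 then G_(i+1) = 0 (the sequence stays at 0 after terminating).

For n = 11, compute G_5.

43

(0) 11|_3 = 3^2 + 2 ↦ 4^2 + 2|_4 = 18 ⇒ 17
(1) 17|_4 = 4^2 + 1 ↦ 5^2 + 1|_5 = 26 ⇒ 25
(2) 25|_5 = 5^2 ↦ 6^2|_6 = 36 ⇒ 35
(3) 35|_6 = 5·6 + 5 ↦ 5·7 + 5|_7 = 40 ⇒ 39
(4) 39|_7 = 5·7 + 4 ↦ 5·8 + 4|_8 = 44 ⇒ 43
(5) 43|_8 = 5·8 + 3 ↦ 5·9 + 3|_9 = 48 ⇒ 47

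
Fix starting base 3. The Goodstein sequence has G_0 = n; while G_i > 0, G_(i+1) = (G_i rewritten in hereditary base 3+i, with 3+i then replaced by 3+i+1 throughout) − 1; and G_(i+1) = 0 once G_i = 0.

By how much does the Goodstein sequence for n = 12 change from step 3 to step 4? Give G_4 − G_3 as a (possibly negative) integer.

12 —HB3→ 3^2 + 3 —bump→ 4^2 + 4 = 20 —(−1)→ 19
19 —HB4→ 4^2 + 3 —bump→ 5^2 + 3 = 28 —(−1)→ 27
27 —HB5→ 5^2 + 2 —bump→ 6^2 + 2 = 38 —(−1)→ 37
37 —HB6→ 6^2 + 1 —bump→ 7^2 + 1 = 50 —(−1)→ 49

12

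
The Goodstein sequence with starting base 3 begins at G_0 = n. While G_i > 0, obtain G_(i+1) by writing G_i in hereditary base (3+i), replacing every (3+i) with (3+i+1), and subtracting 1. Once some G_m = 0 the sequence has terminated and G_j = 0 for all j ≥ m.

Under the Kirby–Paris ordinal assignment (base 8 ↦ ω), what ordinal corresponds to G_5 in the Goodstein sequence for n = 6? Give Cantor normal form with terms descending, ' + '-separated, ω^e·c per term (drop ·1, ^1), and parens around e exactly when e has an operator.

7

i=0: 6 = 2·3 (b=3); 3→4: 2·4 = 8; 8−1 = 7
i=1: 7 = 4 + 3 (b=4); 4→5: 5 + 3 = 8; 8−1 = 7
i=2: 7 = 5 + 2 (b=5); 5→6: 6 + 2 = 8; 8−1 = 7
i=3: 7 = 6 + 1 (b=6); 6→7: 7 + 1 = 8; 8−1 = 7
i=4: 7 = 7 (b=7); 7→8: 8 = 8; 8−1 = 7
i=5: 7 = 7 (b=8); 8→9: 7 = 7; 7−1 = 6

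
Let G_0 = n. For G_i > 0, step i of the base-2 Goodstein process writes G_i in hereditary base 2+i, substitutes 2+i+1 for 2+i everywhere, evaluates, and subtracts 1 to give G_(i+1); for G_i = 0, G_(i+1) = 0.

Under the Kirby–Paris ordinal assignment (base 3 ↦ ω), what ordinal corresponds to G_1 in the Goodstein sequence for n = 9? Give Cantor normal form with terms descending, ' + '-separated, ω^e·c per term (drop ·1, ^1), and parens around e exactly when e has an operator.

ω^(ω + 1)

G_0=9  [base 2] 2^(2 + 1) + 1  →[2↦3]→  3^(3 + 1) + 1 = 82  −1 ⇒ G_1=81
G_1=81  [base 3] 3^(3 + 1)  →[3↦4]→  4^(4 + 1) = 1024  −1 ⇒ G_2=1023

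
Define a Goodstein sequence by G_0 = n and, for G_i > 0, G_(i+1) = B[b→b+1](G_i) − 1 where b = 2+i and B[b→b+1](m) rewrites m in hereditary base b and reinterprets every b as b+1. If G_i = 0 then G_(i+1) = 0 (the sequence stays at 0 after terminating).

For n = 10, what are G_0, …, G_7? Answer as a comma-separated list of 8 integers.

10, 83, 1025, 15625, 279935, 4215754, 84073323, 1937434592

i=0: 10 = 2^(2 + 1) + 2 (b=2); 2→3: 3^(3 + 1) + 3 = 84; 84−1 = 83
i=1: 83 = 3^(3 + 1) + 2 (b=3); 3→4: 4^(4 + 1) + 2 = 1026; 1026−1 = 1025
i=2: 1025 = 4^(4 + 1) + 1 (b=4); 4→5: 5^(5 + 1) + 1 = 15626; 15626−1 = 15625
i=3: 15625 = 5^(5 + 1) (b=5); 5→6: 6^(6 + 1) = 279936; 279936−1 = 279935
i=4: 279935 = 5·6^6 + 5·6^5 + 5·6^4 + 5·6^3 + 5·6^2 + 5·6 + 5 (b=6); 6→7: 5·7^7 + 5·7^5 + 5·7^4 + 5·7^3 + 5·7^2 + 5·7 + 5 = 4215755; 4215755−1 = 4215754
i=5: 4215754 = 5·7^7 + 5·7^5 + 5·7^4 + 5·7^3 + 5·7^2 + 5·7 + 4 (b=7); 7→8: 5·8^8 + 5·8^5 + 5·8^4 + 5·8^3 + 5·8^2 + 5·8 + 4 = 84073324; 84073324−1 = 84073323
i=6: 84073323 = 5·8^8 + 5·8^5 + 5·8^4 + 5·8^3 + 5·8^2 + 5·8 + 3 (b=8); 8→9: 5·9^9 + 5·9^5 + 5·9^4 + 5·9^3 + 5·9^2 + 5·9 + 3 = 1937434593; 1937434593−1 = 1937434592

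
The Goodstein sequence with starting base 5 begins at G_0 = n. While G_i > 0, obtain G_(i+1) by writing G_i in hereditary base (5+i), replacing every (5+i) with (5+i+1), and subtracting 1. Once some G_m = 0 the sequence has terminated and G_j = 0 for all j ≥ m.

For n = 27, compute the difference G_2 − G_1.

12

G_0 = 27. HB_5(27) = 5^2 + 2. Bump = 38. G_1 = 37.
G_1 = 37. HB_6(37) = 6^2 + 1. Bump = 50. G_2 = 49.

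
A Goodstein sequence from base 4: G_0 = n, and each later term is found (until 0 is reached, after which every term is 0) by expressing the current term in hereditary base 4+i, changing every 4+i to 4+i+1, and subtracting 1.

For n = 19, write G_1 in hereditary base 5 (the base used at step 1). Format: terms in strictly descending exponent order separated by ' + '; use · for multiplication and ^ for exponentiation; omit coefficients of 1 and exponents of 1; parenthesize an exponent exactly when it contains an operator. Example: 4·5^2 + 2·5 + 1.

5^2 + 2

19 —HB4→ 4^2 + 3 —bump→ 5^2 + 3 = 28 —(−1)→ 27
27 —HB5→ 5^2 + 2 —bump→ 6^2 + 2 = 38 —(−1)→ 37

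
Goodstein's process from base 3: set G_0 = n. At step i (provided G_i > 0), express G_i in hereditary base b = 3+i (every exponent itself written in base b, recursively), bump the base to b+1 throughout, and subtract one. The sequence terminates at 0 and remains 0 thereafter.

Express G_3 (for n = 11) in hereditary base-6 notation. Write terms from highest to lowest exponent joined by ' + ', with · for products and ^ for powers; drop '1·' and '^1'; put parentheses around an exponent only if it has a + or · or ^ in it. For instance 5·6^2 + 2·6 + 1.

5·6 + 5

G_0 = 11. HB_3(11) = 3^2 + 2. Bump = 18. G_1 = 17.
G_1 = 17. HB_4(17) = 4^2 + 1. Bump = 26. G_2 = 25.
G_2 = 25. HB_5(25) = 5^2. Bump = 36. G_3 = 35.
G_3 = 35. HB_6(35) = 5·6 + 5. Bump = 40. G_4 = 39.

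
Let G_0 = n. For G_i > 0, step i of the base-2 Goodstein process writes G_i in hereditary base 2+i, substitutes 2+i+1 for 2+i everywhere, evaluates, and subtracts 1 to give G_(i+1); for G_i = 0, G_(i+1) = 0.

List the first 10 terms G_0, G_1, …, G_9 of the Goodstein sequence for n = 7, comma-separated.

G_0 = 7. HB_2(7) = 2^2 + 2 + 1. Bump = 31. G_1 = 30.
G_1 = 30. HB_3(30) = 3^3 + 3. Bump = 260. G_2 = 259.
G_2 = 259. HB_4(259) = 4^4 + 3. Bump = 3128. G_3 = 3127.
G_3 = 3127. HB_5(3127) = 5^5 + 2. Bump = 46658. G_4 = 46657.
G_4 = 46657. HB_6(46657) = 6^6 + 1. Bump = 823544. G_5 = 823543.
G_5 = 823543. HB_7(823543) = 7^7. Bump = 16777216. G_6 = 16777215.
G_6 = 16777215. HB_8(16777215) = 7·8^7 + 7·8^6 + 7·8^5 + 7·8^4 + 7·8^3 + 7·8^2 + 7·8 + 7. Bump = 37665880. G_7 = 37665879.
G_7 = 37665879. HB_9(37665879) = 7·9^7 + 7·9^6 + 7·9^5 + 7·9^4 + 7·9^3 + 7·9^2 + 7·9 + 6. Bump = 77777776. G_8 = 77777775.
G_8 = 77777775. HB_10(77777775) = 7·10^7 + 7·10^6 + 7·10^5 + 7·10^4 + 7·10^3 + 7·10^2 + 7·10 + 5. Bump = 150051214. G_9 = 150051213.

7, 30, 259, 3127, 46657, 823543, 16777215, 37665879, 77777775, 150051213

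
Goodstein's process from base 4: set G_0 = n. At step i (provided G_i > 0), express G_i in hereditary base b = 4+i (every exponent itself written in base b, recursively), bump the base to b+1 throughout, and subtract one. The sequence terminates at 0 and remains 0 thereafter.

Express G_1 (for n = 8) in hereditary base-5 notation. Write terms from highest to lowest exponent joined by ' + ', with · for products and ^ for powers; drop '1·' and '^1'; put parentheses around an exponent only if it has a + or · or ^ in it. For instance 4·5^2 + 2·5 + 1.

base 4: 8 = 2·4; at 5: 2·5 = 10; next = 9
base 5: 9 = 5 + 4; at 6: 6 + 4 = 10; next = 9

5 + 4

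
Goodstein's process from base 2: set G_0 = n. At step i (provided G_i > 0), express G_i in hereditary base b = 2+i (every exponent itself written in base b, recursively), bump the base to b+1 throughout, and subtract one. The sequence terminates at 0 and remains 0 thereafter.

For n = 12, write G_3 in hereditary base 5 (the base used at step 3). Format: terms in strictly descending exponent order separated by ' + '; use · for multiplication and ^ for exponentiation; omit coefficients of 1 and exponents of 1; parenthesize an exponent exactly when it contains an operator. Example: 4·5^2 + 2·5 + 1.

5^(5 + 1) + 2·5^2 + 2·5

[0] 12 ≡ 2^(2 + 1) + 2^2 (base 2). Lift 3: 108. −1: 107.
[1] 107 ≡ 3^(3 + 1) + 2·3^2 + 2·3 + 2 (base 3). Lift 4: 1066. −1: 1065.
[2] 1065 ≡ 4^(4 + 1) + 2·4^2 + 2·4 + 1 (base 4). Lift 5: 15686. −1: 15685.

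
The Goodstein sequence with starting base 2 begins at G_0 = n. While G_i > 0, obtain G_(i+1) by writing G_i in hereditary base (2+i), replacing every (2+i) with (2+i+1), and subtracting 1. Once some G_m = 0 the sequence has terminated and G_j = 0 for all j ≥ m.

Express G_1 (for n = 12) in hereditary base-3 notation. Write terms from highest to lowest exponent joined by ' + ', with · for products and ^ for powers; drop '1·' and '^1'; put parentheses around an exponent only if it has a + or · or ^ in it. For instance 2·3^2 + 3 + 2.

12 —HB2→ 2^(2 + 1) + 2^2 —bump→ 3^(3 + 1) + 3^3 = 108 —(−1)→ 107
107 —HB3→ 3^(3 + 1) + 2·3^2 + 2·3 + 2 —bump→ 4^(4 + 1) + 2·4^2 + 2·4 + 2 = 1066 —(−1)→ 1065

3^(3 + 1) + 2·3^2 + 2·3 + 2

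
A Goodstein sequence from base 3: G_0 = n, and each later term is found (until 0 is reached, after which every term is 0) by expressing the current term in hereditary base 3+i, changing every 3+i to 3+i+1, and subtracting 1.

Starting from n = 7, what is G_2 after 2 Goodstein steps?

9

7 —HB3→ 2·3 + 1 —bump→ 2·4 + 1 = 9 —(−1)→ 8
8 —HB4→ 2·4 —bump→ 2·5 = 10 —(−1)→ 9
9 —HB5→ 5 + 4 —bump→ 6 + 4 = 10 —(−1)→ 9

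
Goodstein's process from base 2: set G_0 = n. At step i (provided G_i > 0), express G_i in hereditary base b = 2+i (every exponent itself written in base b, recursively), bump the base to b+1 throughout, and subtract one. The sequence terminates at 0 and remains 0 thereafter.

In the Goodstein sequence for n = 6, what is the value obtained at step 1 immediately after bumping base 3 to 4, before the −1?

6 —HB2→ 2^2 + 2 —bump→ 3^3 + 3 = 30 —(−1)→ 29
29 —HB3→ 3^3 + 2 —bump→ 4^4 + 2 = 258 —(−1)→ 257

258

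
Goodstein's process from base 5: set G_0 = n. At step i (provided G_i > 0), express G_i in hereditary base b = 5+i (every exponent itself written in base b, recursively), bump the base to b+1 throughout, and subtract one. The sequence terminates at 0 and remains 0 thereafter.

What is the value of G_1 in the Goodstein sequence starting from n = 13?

14

G_0 = 13. HB_5(13) = 2·5 + 3. Bump = 15. G_1 = 14.
G_1 = 14. HB_6(14) = 2·6 + 2. Bump = 16. G_2 = 15.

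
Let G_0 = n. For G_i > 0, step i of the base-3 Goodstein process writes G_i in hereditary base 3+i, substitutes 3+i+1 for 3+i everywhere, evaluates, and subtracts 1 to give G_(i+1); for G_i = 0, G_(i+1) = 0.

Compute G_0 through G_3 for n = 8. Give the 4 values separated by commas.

8, 9, 10, 11

G_0=8  [base 3] 2·3 + 2  →[3↦4]→  2·4 + 2 = 10  −1 ⇒ G_1=9
G_1=9  [base 4] 2·4 + 1  →[4↦5]→  2·5 + 1 = 11  −1 ⇒ G_2=10
G_2=10  [base 5] 2·5  →[5↦6]→  2·6 = 12  −1 ⇒ G_3=11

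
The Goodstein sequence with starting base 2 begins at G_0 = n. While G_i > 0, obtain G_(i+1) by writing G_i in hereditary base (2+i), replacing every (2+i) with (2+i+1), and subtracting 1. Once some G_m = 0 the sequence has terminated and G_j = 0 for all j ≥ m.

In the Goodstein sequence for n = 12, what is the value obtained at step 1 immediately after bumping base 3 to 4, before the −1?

base 2: 12 = 2^(2 + 1) + 2^2; at 3: 3^(3 + 1) + 3^3 = 108; next = 107
base 3: 107 = 3^(3 + 1) + 2·3^2 + 2·3 + 2; at 4: 4^(4 + 1) + 2·4^2 + 2·4 + 2 = 1066; next = 1065

1066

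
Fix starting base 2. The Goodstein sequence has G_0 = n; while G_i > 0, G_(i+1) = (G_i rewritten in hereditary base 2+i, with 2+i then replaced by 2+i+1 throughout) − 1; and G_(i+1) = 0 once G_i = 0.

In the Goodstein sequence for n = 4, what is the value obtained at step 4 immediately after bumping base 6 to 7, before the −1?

G_0=4  [base 2] 2^2  →[2↦3]→  3^3 = 27  −1 ⇒ G_1=26
G_1=26  [base 3] 2·3^2 + 2·3 + 2  →[3↦4]→  2·4^2 + 2·4 + 2 = 42  −1 ⇒ G_2=41
G_2=41  [base 4] 2·4^2 + 2·4 + 1  →[4↦5]→  2·5^2 + 2·5 + 1 = 61  −1 ⇒ G_3=60
G_3=60  [base 5] 2·5^2 + 2·5  →[5↦6]→  2·6^2 + 2·6 = 84  −1 ⇒ G_4=83
G_4=83  [base 6] 2·6^2 + 6 + 5  →[6↦7]→  2·7^2 + 7 + 5 = 110  −1 ⇒ G_5=109

110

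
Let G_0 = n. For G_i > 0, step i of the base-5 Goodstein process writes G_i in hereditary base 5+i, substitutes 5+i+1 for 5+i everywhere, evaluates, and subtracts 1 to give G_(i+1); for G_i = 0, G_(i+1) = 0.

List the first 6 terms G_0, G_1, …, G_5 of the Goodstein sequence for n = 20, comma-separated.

20, 23, 25, 27, 29, 31

G_0 = 20. HB_5(20) = 4·5. Bump = 24. G_1 = 23.
G_1 = 23. HB_6(23) = 3·6 + 5. Bump = 26. G_2 = 25.
G_2 = 25. HB_7(25) = 3·7 + 4. Bump = 28. G_3 = 27.
G_3 = 27. HB_8(27) = 3·8 + 3. Bump = 30. G_4 = 29.
G_4 = 29. HB_9(29) = 3·9 + 2. Bump = 32. G_5 = 31.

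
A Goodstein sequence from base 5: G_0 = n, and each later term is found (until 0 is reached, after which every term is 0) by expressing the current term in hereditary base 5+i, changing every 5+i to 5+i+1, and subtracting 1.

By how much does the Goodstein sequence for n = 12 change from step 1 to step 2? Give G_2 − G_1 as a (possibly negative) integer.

1

base 5: 12 = 2·5 + 2; at 6: 2·6 + 2 = 14; next = 13
base 6: 13 = 2·6 + 1; at 7: 2·7 + 1 = 15; next = 14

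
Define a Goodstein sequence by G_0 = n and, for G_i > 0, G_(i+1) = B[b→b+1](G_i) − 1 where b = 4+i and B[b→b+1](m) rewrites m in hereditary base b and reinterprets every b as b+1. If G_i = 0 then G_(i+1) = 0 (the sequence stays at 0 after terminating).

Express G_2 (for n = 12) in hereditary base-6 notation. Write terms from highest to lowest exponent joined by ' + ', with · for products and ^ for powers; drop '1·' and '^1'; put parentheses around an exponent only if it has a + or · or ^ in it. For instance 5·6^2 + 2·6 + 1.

2·6 + 3

(0) 12|_4 = 3·4 ↦ 3·5|_5 = 15 ⇒ 14
(1) 14|_5 = 2·5 + 4 ↦ 2·6 + 4|_6 = 16 ⇒ 15
(2) 15|_6 = 2·6 + 3 ↦ 2·7 + 3|_7 = 17 ⇒ 16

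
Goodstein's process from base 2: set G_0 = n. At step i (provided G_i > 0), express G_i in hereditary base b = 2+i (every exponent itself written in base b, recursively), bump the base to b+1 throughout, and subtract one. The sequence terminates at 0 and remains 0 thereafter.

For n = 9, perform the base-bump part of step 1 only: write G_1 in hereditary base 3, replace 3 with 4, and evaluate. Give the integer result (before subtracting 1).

[0] 9 ≡ 2^(2 + 1) + 1 (base 2). Lift 3: 82. −1: 81.
[1] 81 ≡ 3^(3 + 1) (base 3). Lift 4: 1024. −1: 1023.

1024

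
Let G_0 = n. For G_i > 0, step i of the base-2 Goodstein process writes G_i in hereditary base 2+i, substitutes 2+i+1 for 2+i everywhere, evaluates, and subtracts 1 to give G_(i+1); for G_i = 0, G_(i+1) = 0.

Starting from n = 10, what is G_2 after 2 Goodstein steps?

1025

10 —HB2→ 2^(2 + 1) + 2 —bump→ 3^(3 + 1) + 3 = 84 —(−1)→ 83
83 —HB3→ 3^(3 + 1) + 2 —bump→ 4^(4 + 1) + 2 = 1026 —(−1)→ 1025
1025 —HB4→ 4^(4 + 1) + 1 —bump→ 5^(5 + 1) + 1 = 15626 —(−1)→ 15625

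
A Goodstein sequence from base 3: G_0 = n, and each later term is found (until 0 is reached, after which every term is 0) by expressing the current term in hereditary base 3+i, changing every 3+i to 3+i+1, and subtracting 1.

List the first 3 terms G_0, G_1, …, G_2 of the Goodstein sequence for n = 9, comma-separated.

9 —HB3→ 3^2 —bump→ 4^2 = 16 —(−1)→ 15
15 —HB4→ 3·4 + 3 —bump→ 3·5 + 3 = 18 —(−1)→ 17

9, 15, 17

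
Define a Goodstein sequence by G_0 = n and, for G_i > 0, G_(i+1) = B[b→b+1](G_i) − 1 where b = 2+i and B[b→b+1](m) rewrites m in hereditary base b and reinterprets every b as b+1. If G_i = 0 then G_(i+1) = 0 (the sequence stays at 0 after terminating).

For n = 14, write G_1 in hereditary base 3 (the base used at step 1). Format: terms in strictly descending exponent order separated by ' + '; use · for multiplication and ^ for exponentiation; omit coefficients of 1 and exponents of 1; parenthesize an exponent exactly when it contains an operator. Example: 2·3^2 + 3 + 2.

3^(3 + 1) + 3^3 + 2

G_0 = 14. HB_2(14) = 2^(2 + 1) + 2^2 + 2. Bump = 111. G_1 = 110.
G_1 = 110. HB_3(110) = 3^(3 + 1) + 3^3 + 2. Bump = 1282. G_2 = 1281.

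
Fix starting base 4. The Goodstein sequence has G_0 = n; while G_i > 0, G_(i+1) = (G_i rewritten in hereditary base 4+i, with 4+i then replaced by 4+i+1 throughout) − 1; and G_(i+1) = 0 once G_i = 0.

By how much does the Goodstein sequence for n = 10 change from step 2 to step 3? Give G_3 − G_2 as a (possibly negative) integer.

1

base 4: 10 = 2·4 + 2; at 5: 2·5 + 2 = 12; next = 11
base 5: 11 = 2·5 + 1; at 6: 2·6 + 1 = 13; next = 12
base 6: 12 = 2·6; at 7: 2·7 = 14; next = 13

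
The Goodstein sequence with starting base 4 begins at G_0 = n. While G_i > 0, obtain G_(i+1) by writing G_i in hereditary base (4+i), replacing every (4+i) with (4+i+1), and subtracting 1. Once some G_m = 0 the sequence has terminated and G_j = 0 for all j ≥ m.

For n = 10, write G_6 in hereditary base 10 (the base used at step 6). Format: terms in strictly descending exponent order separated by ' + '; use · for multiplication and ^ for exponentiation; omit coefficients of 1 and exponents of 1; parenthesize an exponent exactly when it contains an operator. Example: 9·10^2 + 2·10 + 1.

10 + 3

10 —HB4→ 2·4 + 2 —bump→ 2·5 + 2 = 12 —(−1)→ 11
11 —HB5→ 2·5 + 1 —bump→ 2·6 + 1 = 13 —(−1)→ 12
12 —HB6→ 2·6 —bump→ 2·7 = 14 —(−1)→ 13
13 —HB7→ 7 + 6 —bump→ 8 + 6 = 14 —(−1)→ 13
13 —HB8→ 8 + 5 —bump→ 9 + 5 = 14 —(−1)→ 13
13 —HB9→ 9 + 4 —bump→ 10 + 4 = 14 —(−1)→ 13
13 —HB10→ 10 + 3 —bump→ 11 + 3 = 14 —(−1)→ 13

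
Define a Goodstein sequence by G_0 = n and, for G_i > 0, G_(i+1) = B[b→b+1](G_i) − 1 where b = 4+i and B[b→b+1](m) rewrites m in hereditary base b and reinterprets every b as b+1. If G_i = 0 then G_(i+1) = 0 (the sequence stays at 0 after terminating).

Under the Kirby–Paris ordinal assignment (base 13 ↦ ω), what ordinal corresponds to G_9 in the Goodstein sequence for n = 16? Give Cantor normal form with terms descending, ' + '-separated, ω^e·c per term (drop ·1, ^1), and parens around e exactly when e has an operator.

G_0 = 16. HB_4(16) = 4^2. Bump = 25. G_1 = 24.
G_1 = 24. HB_5(24) = 4·5 + 4. Bump = 28. G_2 = 27.
G_2 = 27. HB_6(27) = 4·6 + 3. Bump = 31. G_3 = 30.
G_3 = 30. HB_7(30) = 4·7 + 2. Bump = 34. G_4 = 33.
G_4 = 33. HB_8(33) = 4·8 + 1. Bump = 37. G_5 = 36.
G_5 = 36. HB_9(36) = 4·9. Bump = 40. G_6 = 39.
G_6 = 39. HB_10(39) = 3·10 + 9. Bump = 42. G_7 = 41.
G_7 = 41. HB_11(41) = 3·11 + 8. Bump = 44. G_8 = 43.
G_8 = 43. HB_12(43) = 3·12 + 7. Bump = 46. G_9 = 45.

ω·3 + 6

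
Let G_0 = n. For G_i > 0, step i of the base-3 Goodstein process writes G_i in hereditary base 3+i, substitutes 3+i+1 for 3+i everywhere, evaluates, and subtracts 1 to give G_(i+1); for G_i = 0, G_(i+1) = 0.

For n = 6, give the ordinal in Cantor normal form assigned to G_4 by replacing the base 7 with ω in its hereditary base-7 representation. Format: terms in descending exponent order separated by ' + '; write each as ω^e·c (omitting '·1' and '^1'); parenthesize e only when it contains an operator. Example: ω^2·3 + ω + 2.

ω

i=0: 6 = 2·3 (b=3); 3→4: 2·4 = 8; 8−1 = 7
i=1: 7 = 4 + 3 (b=4); 4→5: 5 + 3 = 8; 8−1 = 7
i=2: 7 = 5 + 2 (b=5); 5→6: 6 + 2 = 8; 8−1 = 7
i=3: 7 = 6 + 1 (b=6); 6→7: 7 + 1 = 8; 8−1 = 7
i=4: 7 = 7 (b=7); 7→8: 8 = 8; 8−1 = 7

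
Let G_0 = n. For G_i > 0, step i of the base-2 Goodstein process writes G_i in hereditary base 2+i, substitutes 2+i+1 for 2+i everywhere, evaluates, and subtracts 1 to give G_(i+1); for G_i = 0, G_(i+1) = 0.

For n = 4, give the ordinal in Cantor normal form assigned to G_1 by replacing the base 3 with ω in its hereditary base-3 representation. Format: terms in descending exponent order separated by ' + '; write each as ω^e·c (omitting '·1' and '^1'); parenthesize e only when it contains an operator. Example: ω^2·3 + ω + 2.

G_0=4  [base 2] 2^2  →[2↦3]→  3^3 = 27  −1 ⇒ G_1=26
G_1=26  [base 3] 2·3^2 + 2·3 + 2  →[3↦4]→  2·4^2 + 2·4 + 2 = 42  −1 ⇒ G_2=41

ω^2·2 + ω·2 + 2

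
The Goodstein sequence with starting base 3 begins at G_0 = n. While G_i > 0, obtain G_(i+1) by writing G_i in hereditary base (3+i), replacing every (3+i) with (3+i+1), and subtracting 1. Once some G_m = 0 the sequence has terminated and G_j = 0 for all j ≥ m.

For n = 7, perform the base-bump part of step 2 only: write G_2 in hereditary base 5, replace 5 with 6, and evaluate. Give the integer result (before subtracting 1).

G_0=7  [base 3] 2·3 + 1  →[3↦4]→  2·4 + 1 = 9  −1 ⇒ G_1=8
G_1=8  [base 4] 2·4  →[4↦5]→  2·5 = 10  −1 ⇒ G_2=9
G_2=9  [base 5] 5 + 4  →[5↦6]→  6 + 4 = 10  −1 ⇒ G_3=9

10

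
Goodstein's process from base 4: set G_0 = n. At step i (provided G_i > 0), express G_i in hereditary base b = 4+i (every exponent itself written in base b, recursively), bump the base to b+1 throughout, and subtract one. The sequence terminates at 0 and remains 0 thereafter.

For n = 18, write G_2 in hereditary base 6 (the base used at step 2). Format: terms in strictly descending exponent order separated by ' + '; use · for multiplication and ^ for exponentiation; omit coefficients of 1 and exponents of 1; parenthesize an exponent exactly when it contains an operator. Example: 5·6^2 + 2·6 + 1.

6^2

i=0: 18 = 4^2 + 2 (b=4); 4→5: 5^2 + 2 = 27; 27−1 = 26
i=1: 26 = 5^2 + 1 (b=5); 5→6: 6^2 + 1 = 37; 37−1 = 36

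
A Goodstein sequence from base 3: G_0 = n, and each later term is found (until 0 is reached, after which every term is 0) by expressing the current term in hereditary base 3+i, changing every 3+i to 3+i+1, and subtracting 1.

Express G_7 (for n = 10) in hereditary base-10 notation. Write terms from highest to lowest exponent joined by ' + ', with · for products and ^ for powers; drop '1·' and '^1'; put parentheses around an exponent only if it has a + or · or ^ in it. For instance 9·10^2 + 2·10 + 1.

3·10 + 9

base 3: 10 = 3^2 + 1; at 4: 4^2 + 1 = 17; next = 16
base 4: 16 = 4^2; at 5: 5^2 = 25; next = 24
base 5: 24 = 4·5 + 4; at 6: 4·6 + 4 = 28; next = 27
base 6: 27 = 4·6 + 3; at 7: 4·7 + 3 = 31; next = 30
base 7: 30 = 4·7 + 2; at 8: 4·8 + 2 = 34; next = 33
base 8: 33 = 4·8 + 1; at 9: 4·9 + 1 = 37; next = 36
base 9: 36 = 4·9; at 10: 4·10 = 40; next = 39
base 10: 39 = 3·10 + 9; at 11: 3·11 + 9 = 42; next = 41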